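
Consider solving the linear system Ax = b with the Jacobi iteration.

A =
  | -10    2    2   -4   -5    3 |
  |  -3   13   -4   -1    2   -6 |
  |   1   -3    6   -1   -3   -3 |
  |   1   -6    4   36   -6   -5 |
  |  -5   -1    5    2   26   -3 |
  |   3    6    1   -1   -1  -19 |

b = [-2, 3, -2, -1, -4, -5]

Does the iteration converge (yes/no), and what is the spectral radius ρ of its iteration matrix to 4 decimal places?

yes, ρ = 0.7496

Diagonal D = diag(-10, 13, 6, 36, 26, -19); L, U strict lower/upper.
T_J = -D⁻¹(L+U): T[4,1] = -(-1)/(26) = +0.0385; T[4,4] = 0.
  T[0,:] = [+0.0000  +0.2000  +0.2000  -0.4000  -0.5000  +0.3000]
  T[1,:] = [+0.2308  +0.0000  +0.3077  +0.0769  -0.1538  +0.4615]
  T[2,:] = [-0.1667  +0.5000  +0.0000  +0.1667  +0.5000  +0.5000]
  T[3,:] = [-0.0278  +0.1667  -0.1111  +0.0000  +0.1667  +0.1389]
  T[4,:] = [+0.1923  +0.0385  -0.1923  -0.0769  +0.0000  +0.1154]
  T[5,:] = [+0.1579  +0.3158  +0.0526  -0.0526  -0.0526  +0.0000]
|eigenvalues of T|: 0.7496, 0.5205, 0.5205, 0.4392, 0.3462, 0.0006.
ρ(T) = max|λ| = 0.7496; 0.7496 < 1: convergent.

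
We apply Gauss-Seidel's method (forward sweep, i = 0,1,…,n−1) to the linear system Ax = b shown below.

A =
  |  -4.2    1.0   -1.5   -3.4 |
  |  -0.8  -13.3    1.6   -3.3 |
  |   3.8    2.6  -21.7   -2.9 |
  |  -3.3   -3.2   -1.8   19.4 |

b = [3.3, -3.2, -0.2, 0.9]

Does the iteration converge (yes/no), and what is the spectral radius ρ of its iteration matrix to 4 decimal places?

yes, ρ = 0.2574

Split A = D + L + U, D = diag(-4.2, -13.3, -21.7, 19.4).
T_GS = -(D+L)⁻¹U: row 0 first, T[0,1] = -(1)/(-4.2) = +0.2381; later rows by forward substitution.
  T[0,:] = [+0.0000  +0.2381  -0.3571  -0.8095]
  T[1,:] = [+0.0000  -0.0143  +0.1418  -0.1994]
  T[2,:] = [+0.0000  +0.0400  -0.0456  -0.2993]
  T[3,:] = [+0.0000  +0.0418  -0.0416  -0.1984]
eigenvalue magnitudes: 0.2574, 0.0503, 0.0503, 0.0000.
ρ(T) = max|λ| = 0.2574; 0.2574 < 1 ⇒ converges.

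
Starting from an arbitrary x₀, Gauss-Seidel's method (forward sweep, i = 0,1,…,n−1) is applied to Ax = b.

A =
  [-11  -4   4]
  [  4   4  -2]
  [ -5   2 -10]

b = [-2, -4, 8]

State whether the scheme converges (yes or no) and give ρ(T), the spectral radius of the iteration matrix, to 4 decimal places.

Split A = D + L + U, D = diag(-11, 4, -10).
T_GS = -(D+L)⁻¹U: row 0 first, T[0,2] = -(4)/(-11) = +0.3636; later rows by forward substitution.
  T[0,:] = [+0.0000 -0.3636 +0.3636]
  T[1,:] = [+0.0000 +0.3636 +0.1364]
  T[2,:] = [+0.0000 +0.2545 -0.1545]
|roots of det(T-λI)|: 0.4237, 0.2146, 0.0000.
ρ = 0.4237; 0.4237 < 1 ⇒ converges.

yes, ρ = 0.4237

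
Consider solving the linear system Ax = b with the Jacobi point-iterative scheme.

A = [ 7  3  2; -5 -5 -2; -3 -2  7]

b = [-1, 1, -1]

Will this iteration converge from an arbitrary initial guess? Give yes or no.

yes

Let D = diag(7, -5, 7); L, U the strict triangles.
Jacobi T = -D⁻¹(L+U): T[0,2] = -(2)/(7) = -0.2857; T[0,0] = 0.
  T[0,:] = [+0.0000  -0.4286  -0.2857]
  T[1,:] = [-1.0000  +0.0000  -0.4000]
  T[2,:] = [+0.4286  +0.2857  +0.0000]
|eigenvalues of T|: 0.6548, 0.4867, 0.4867.
ρ(T) = max|λ| = 0.6548; 0.6548 < 1 ⇒ converges.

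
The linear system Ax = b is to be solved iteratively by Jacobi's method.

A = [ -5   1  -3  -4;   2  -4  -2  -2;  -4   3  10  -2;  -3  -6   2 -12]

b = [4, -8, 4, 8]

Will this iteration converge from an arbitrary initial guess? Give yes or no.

Let D = diag(-5, -4, 10, -12); L, U the strict triangles.
Jacobi T = -D⁻¹(L+U): T[3,1] = -(-6)/(-12) = -0.5000; T[3,3] = 0.
  T[0,:] = [+0.0000, +0.2000, -0.6000, -0.8000]
  T[1,:] = [+0.5000, +0.0000, -0.5000, -0.5000]
  T[2,:] = [+0.4000, -0.3000, +0.0000, +0.2000]
  T[3,:] = [-0.2500, -0.5000, +0.1667, +0.0000]
|λ(T)| sorted: 0.9300, 0.5660, 0.5660, 0.0587.
spectral radius ρ = 0.9300; 0.9300 < 1 ⇒ converges.

yes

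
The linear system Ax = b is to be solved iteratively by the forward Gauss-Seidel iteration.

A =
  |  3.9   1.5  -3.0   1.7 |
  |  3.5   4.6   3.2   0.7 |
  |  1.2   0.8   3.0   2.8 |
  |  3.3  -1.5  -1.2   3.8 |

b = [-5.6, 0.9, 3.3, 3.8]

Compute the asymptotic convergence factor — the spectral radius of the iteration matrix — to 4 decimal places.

1.3032

Let D = diag(3.9, 4.6, 3, 3.8); L, U the strict triangles.
T_GS = -(D+L)⁻¹U: row 0 first, T[0,3] = -(1.7)/(3.9) = -0.4359; later rows by forward substitution.
  T[0,:] = [+0.0000 -0.3846 +0.7692 -0.4359]
  T[1,:] = [+0.0000 +0.2926 -1.2809 +0.1795]
  T[2,:] = [+0.0000 +0.0758 +0.0339 -0.8068]
  T[3,:] = [+0.0000 +0.4735 -1.1629 +0.1946]
moduli |λ_i(T)| = 1.3032, 0.4079, 0.4079, 0.0000.
ρ(T) = max|λ| = 1.3032; 1.3032 > 1 ⇒ diverges.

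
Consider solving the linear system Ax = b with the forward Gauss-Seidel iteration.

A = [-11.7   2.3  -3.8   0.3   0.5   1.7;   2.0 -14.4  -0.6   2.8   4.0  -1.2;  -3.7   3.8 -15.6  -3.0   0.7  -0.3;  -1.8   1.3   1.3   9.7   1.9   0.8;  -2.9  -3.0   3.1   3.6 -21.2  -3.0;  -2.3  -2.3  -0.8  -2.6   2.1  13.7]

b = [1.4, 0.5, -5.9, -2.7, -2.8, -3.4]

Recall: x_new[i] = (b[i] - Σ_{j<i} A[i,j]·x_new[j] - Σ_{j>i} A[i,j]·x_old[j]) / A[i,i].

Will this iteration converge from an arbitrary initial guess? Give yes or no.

Diagonal D = diag(-11.7, -14.4, -15.6, 9.7, -21.2, 13.7); L, U strict lower/upper.
Gauss-Seidel: T = -(D+L)⁻¹U, row 0 first, T[0,2] = -(-3.8)/(-11.7) = -0.3248; later rows by forward substitution.
  T[0,:] = [+0.0000  +0.1966  -0.3248  +0.0256  +0.0427  +0.1453]
  T[1,:] = [+0.0000  +0.0273  -0.0868  +0.1980  +0.2837  -0.0632]
  T[2,:] = [+0.0000  -0.0400  +0.0559  -0.1502  +0.1038  -0.0691]
  T[3,:] = [+0.0000  +0.0382  -0.0561  -0.0017  -0.2399  -0.0378]
  T[4,:] = [+0.0000  -0.0301  +0.0553  -0.0538  -0.0715  -0.1690]
  T[5,:] = [+0.0000  +0.0471  -0.0850  +0.0367  +0.0263  +0.0285]
moduli |λ_i(T)| = 0.2538, 0.1664, 0.1237, 0.1237, 0.0113, 0.0000.
spectral radius ρ = 0.2538; 0.2538 < 1: convergent.

yes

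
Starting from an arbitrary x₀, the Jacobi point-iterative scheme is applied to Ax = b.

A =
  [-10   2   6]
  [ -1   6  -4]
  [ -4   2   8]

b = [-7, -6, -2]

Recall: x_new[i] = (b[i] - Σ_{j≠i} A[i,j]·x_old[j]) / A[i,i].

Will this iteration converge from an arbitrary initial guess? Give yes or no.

yes

A = D + L + U where D = diag(-10, 6, 8).
T_J = -D⁻¹(L+U): T[0,2] = -(6)/(-10) = +0.6000; T[0,0] = 0.
  T[0,:] = [+0.0000, +0.2000, +0.6000]
  T[1,:] = [+0.1667, +0.0000, +0.6667]
  T[2,:] = [+0.5000, -0.2500, +0.0000]
eigenvalue magnitudes: 0.5000, 0.2887, 0.2887.
ρ = 0.5000; 0.5000 < 1 ⇒ converges.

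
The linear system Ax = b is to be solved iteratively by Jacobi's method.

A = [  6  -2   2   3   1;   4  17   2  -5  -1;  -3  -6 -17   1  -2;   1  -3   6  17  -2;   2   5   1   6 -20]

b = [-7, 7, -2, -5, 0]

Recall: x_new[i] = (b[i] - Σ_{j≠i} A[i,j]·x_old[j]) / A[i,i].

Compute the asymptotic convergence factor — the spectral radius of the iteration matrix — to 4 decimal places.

0.5168

Let D = diag(6, 17, -17, 17, -20); L, U the strict triangles.
Jacobi T = -D⁻¹(L+U): T[0,1] = -(-2)/(6) = +0.3333; T[0,0] = 0.
  T[0,:] = [+0.0000 +0.3333 -0.3333 -0.5000 -0.1667]
  T[1,:] = [-0.2353 +0.0000 -0.1176 +0.2941 +0.0588]
  T[2,:] = [-0.1765 -0.3529 +0.0000 +0.0588 -0.1176]
  T[3,:] = [-0.0588 +0.1765 -0.3529 +0.0000 +0.1176]
  T[4,:] = [+0.1000 +0.2500 +0.0500 +0.3000 +0.0000]
|roots of det(T-λI)|: 0.5168, 0.2808, 0.2808, 0.2795, 0.2795.
spectral radius ρ = 0.5168; 0.5168 < 1 ⇒ converges.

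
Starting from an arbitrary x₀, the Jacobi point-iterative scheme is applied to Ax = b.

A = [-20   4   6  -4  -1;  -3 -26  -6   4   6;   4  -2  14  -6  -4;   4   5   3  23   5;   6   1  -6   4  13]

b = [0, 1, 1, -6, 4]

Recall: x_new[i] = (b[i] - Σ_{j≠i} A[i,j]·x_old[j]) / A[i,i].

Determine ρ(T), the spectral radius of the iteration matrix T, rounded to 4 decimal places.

0.5042

Write A = D+L+U with D = diag(-20, -26, 14, 23, 13).
Jacobi T = -D⁻¹(L+U): T[4,2] = -(-6)/(13) = +0.4615; T[4,4] = 0.
  T[0,:] = [+0.0000  +0.2000  +0.3000  -0.2000  -0.0500]
  T[1,:] = [-0.1154  +0.0000  -0.2308  +0.1538  +0.2308]
  T[2,:] = [-0.2857  +0.1429  +0.0000  +0.4286  +0.2857]
  T[3,:] = [-0.1739  -0.2174  -0.1304  +0.0000  -0.2174]
  T[4,:] = [-0.4615  -0.0769  +0.4615  -0.3077  +0.0000]
moduli |λ_i(T)| = 0.5042, 0.3720, 0.3720, 0.2454, 0.2454.
ρ = 0.5042; 0.5042 < 1 ⇒ converges.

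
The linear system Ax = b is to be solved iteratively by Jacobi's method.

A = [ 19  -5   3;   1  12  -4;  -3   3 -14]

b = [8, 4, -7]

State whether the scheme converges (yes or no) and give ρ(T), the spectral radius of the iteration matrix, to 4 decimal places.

yes, ρ = 0.3578

Let D = diag(19, 12, -14); L, U the strict triangles.
Jacobi: T = -D⁻¹(L+U), T[0,2] = -(3)/(19) = -0.1579; T[0,0] = 0.
  T[0,:] = [+0.0000 +0.2632 -0.1579]
  T[1,:] = [-0.0833 +0.0000 +0.3333]
  T[2,:] = [-0.2143 +0.2143 +0.0000]
eigenvalue magnitudes: 0.3578, 0.2113, 0.2113.
spectral radius ρ = 0.3578; 0.3578 < 1, so it converges for any x₀.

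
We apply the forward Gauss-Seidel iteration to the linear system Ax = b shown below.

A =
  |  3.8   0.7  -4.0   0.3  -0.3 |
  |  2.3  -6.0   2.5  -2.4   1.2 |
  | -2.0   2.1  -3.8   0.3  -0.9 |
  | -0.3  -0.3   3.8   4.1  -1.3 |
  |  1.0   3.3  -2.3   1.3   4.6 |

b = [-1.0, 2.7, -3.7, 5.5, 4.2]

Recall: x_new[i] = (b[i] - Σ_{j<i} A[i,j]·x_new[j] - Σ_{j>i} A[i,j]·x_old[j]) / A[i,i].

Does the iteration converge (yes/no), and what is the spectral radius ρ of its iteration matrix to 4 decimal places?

Diagonal D = diag(3.8, -6, -3.8, 4.1, 4.6); L, U strict lower/upper.
GS T = -(D+L)⁻¹U: row 0 first, T[0,1] = -(0.7)/(3.8) = -0.1842; later rows by forward substitution.
  T[0,:] = [+0.0000  -0.1842  +1.0526  -0.0789  +0.0789]
  T[1,:] = [+0.0000  -0.0706  +0.8202  -0.4303  +0.2303]
  T[2,:] = [+0.0000  +0.0579  -0.1008  -0.1173  -0.1511]
  T[3,:] = [+0.0000  -0.0723  +0.2304  +0.0714  +0.4798]
  T[4,:] = [+0.0000  +0.1401  -0.9327  +0.2470  -0.3935]
|λ(T)| sorted: 0.8313, 0.4099, 0.0447, 0.0274, 0.0000.
spectral radius ρ = 0.8313; 0.8313 < 1, so it converges for any x₀.

yes, ρ = 0.8313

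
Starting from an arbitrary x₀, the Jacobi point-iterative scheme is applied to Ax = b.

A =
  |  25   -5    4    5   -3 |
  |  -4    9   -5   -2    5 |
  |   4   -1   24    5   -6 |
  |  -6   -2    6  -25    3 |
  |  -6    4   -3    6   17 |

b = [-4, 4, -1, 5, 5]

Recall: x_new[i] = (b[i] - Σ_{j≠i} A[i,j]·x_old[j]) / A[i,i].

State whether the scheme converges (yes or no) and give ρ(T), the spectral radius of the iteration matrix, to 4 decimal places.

A = D + L + U where D = diag(25, 9, 24, -25, 17).
Jacobi: T = -D⁻¹(L+U), T[4,0] = -(-6)/(17) = +0.3529; T[4,4] = 0.
  T[0,:] = [+0.0000 +0.2000 -0.1600 -0.2000 +0.1200]
  T[1,:] = [+0.4444 +0.0000 +0.5556 +0.2222 -0.5556]
  T[2,:] = [-0.1667 +0.0417 +0.0000 -0.2083 +0.2500]
  T[3,:] = [-0.2400 -0.0800 +0.2400 +0.0000 +0.1200]
  T[4,:] = [+0.3529 -0.2353 +0.1765 -0.3529 +0.0000]
|eigenvalues of T|: 0.7445, 0.3968, 0.3968, 0.2195, 0.0222.
ρ = 0.7445; 0.7445 < 1 ⇒ converges.

yes, ρ = 0.7445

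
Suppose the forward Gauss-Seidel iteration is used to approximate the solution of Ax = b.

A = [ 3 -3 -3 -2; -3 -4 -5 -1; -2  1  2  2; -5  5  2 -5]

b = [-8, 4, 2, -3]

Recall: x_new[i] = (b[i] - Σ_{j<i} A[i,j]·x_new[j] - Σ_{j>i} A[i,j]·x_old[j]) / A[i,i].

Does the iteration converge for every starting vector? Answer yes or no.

no

Write A = D+L+U with D = diag(3, -4, 2, -5).
T_GS = -(D+L)⁻¹U: row 0 first, T[0,1] = -(-3)/(3) = +1.0000; later rows by forward substitution.
  T[0,:] = [+0.0000, +1.0000, +1.0000, +0.6667]
  T[1,:] = [+0.0000, -0.7500, -2.0000, -0.7500]
  T[2,:] = [+0.0000, +1.3750, +2.0000, +0.0417]
  T[3,:] = [+0.0000, -1.2000, -2.2000, -1.4000]
|eigenvalues of T|: 1.5340, 0.9027, 0.9027, 0.0000.
ρ = 1.5340; 1.5340 > 1 ⇒ diverges.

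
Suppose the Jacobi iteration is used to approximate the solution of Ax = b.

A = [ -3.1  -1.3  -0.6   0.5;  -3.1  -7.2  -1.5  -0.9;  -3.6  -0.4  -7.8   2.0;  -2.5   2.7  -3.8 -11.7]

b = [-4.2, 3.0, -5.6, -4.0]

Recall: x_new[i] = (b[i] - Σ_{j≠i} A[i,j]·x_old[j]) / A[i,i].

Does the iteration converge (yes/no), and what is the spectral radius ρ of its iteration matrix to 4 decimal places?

Split A = D + L + U, D = diag(-3.1, -7.2, -7.8, -11.7).
Jacobi: T = -D⁻¹(L+U), T[2,0] = -(-3.6)/(-7.8) = -0.4615; T[2,2] = 0.
  T[0,:] = [+0.0000  -0.4194  -0.1935  +0.1613]
  T[1,:] = [-0.4306  +0.0000  -0.2083  -0.1250]
  T[2,:] = [-0.4615  -0.0513  +0.0000  +0.2564]
  T[3,:] = [-0.2137  +0.2308  -0.3248  +0.0000]
moduli |λ_i(T)| = 0.5623, 0.4182, 0.3492, 0.3492.
ρ(T) = max|λ| = 0.5623; 0.5623 < 1, so it converges for any x₀.

yes, ρ = 0.5623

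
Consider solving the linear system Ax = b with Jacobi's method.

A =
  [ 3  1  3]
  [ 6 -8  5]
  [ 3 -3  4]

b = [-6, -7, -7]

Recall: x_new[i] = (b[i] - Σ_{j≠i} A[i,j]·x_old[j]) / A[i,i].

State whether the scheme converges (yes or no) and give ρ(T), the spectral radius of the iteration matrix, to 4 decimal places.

no, ρ = 1.1498

Split A = D + L + U, D = diag(3, -8, 4).
Jacobi T = -D⁻¹(L+U): T[2,0] = -(3)/(4) = -0.7500; T[2,2] = 0.
  T[0,:] = [+0.0000  -0.3333  -1.0000]
  T[1,:] = [+0.7500  +0.0000  +0.6250]
  T[2,:] = [-0.7500  +0.7500  +0.0000]
|λ(T)| sorted: 1.1498, 0.5944, 0.5944.
ρ(T) = max|λ| = 1.1498; 1.1498 > 1, so it fails to converge.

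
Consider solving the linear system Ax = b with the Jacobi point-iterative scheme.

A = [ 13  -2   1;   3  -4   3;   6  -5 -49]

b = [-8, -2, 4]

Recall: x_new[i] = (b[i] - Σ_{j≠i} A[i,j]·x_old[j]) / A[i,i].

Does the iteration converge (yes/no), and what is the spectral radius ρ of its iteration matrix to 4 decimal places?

Let D = diag(13, -4, -49); L, U the strict triangles.
Jacobi: T = -D⁻¹(L+U), T[0,1] = -(-2)/(13) = +0.1538; T[0,0] = 0.
  T[0,:] = [+0.0000  +0.1538  -0.0769]
  T[1,:] = [+0.7500  +0.0000  +0.7500]
  T[2,:] = [+0.1224  -0.1020  +0.0000]
|eigenvalues of T|: 0.3075, 0.2551, 0.2551.
spectral radius ρ = 0.3075; 0.3075 < 1: convergent.

yes, ρ = 0.3075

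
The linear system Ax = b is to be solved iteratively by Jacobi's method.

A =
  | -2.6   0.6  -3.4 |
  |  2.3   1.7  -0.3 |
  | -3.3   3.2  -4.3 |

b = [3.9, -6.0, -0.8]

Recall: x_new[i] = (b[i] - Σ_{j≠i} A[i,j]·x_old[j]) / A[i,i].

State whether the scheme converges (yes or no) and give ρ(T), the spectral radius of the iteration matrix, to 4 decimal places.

Diagonal D = diag(-2.6, 1.7, -4.3); L, U strict lower/upper.
Jacobi: T = -D⁻¹(L+U), T[2,0] = -(-3.3)/(-4.3) = -0.7674; T[2,2] = 0.
  T[0,:] = [+0.0000 +0.2308 -1.3077]
  T[1,:] = [-1.3529 +0.0000 +0.1765]
  T[2,:] = [-0.7674 +0.7442 +0.0000]
eigenvalue magnitudes: 1.3360, 0.9809, 0.9809.
ρ(T) = max|λ| = 1.3360; 1.3360 > 1, so it fails to converge.

no, ρ = 1.3360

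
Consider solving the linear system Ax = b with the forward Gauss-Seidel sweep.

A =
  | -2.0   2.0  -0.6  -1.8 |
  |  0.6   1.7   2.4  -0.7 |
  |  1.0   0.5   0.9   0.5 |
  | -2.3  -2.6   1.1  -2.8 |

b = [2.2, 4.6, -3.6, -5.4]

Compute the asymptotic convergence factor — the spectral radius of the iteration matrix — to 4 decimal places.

1.1333

Let D = diag(-2, 1.7, 0.9, -2.8); L, U the strict triangles.
Gauss-Seidel: T = -(D+L)⁻¹U, row 0 first, T[0,2] = -(-0.6)/(-2) = -0.3000; later rows by forward substitution.
  T[0,:] = [+0.0000 +1.0000 -0.3000 -0.9000]
  T[1,:] = [+0.0000 -0.3529 -1.3059 +0.7294]
  T[2,:] = [+0.0000 -0.9150 +1.0588 +0.0392]
  T[3,:] = [+0.0000 -0.8532 +1.8750 +0.0774]
|roots of det(T-λI)|: 1.1333, 0.9491, 0.5990, 0.0000.
ρ(T) = max|λ| = 1.1333; 1.1333 > 1: divergent.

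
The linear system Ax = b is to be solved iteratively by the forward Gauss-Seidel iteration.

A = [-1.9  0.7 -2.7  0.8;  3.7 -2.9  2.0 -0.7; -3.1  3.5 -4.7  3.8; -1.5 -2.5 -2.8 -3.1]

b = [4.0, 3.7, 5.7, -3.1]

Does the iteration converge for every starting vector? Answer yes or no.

Diagonal D = diag(-1.9, -2.9, -4.7, -3.1); L, U strict lower/upper.
T_GS = -(D+L)⁻¹U: row 0 first, T[0,2] = -(-2.7)/(-1.9) = -1.4211; later rows by forward substitution.
  T[0,:] = [+0.0000 +0.3684 -1.4211 +0.4211]
  T[1,:] = [+0.0000 +0.4701 -1.1234 +0.2958]
  T[2,:] = [+0.0000 +0.1070 +0.1007 +0.7511]
  T[3,:] = [+0.0000 -0.6540 +1.5026 -1.1207]
|eigenvalues of T|: 1.5193, 0.8963, 0.0730, 0.0000.
ρ(T) = max|λ| = 1.5193; 1.5193 > 1, so it fails to converge.

no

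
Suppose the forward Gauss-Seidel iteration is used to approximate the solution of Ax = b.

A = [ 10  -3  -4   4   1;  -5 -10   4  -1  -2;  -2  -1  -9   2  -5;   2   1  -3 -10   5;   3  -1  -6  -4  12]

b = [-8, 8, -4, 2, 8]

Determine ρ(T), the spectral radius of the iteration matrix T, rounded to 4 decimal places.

Let D = diag(10, -10, -9, -10, 12); L, U the strict triangles.
Gauss-Seidel: T = -(D+L)⁻¹U, row 0 first, T[0,1] = -(-3)/(10) = +0.3000; later rows by forward substitution.
  T[0,:] = [+0.0000  +0.3000  +0.4000  -0.4000  -0.1000]
  T[1,:] = [+0.0000  -0.1500  +0.2000  +0.1000  -0.1500]
  T[2,:] = [+0.0000  -0.0500  -0.1111  +0.3000  -0.5167]
  T[3,:] = [+0.0000  +0.0600  +0.1333  -0.1600  +0.6200]
  T[4,:] = [+0.0000  -0.0925  -0.0944  +0.2050  -0.0392]
moduli |λ_i(T)| = 0.6215, 0.2745, 0.2075, 0.0942, 0.0000.
ρ = 0.6215; 0.6215 < 1, so it converges for any x₀.

0.6215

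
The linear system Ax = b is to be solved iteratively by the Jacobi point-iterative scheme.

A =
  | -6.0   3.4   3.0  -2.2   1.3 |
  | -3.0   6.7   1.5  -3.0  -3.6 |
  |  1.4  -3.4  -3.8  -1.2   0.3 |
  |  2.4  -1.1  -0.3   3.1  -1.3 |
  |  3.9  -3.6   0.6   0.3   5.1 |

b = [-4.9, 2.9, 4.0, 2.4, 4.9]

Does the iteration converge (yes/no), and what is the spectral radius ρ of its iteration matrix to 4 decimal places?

no, ρ = 1.2712

Diagonal D = diag(-6, 6.7, -3.8, 3.1, 5.1); L, U strict lower/upper.
T_J = -D⁻¹(L+U): T[0,2] = -(3)/(-6) = +0.5000; T[0,0] = 0.
  T[0,:] = [+0.0000, +0.5667, +0.5000, -0.3667, +0.2167]
  T[1,:] = [+0.4478, +0.0000, -0.2239, +0.4478, +0.5373]
  T[2,:] = [+0.3684, -0.8947, +0.0000, -0.3158, +0.0789]
  T[3,:] = [-0.7742, +0.3548, +0.0968, +0.0000, +0.4194]
  T[4,:] = [-0.7647, +0.7059, -0.1176, -0.0588, +0.0000]
|eigenvalues of T|: 1.2712, 0.9685, 0.5051, 0.4415, 0.4415.
spectral radius ρ = 1.2712; 1.2712 > 1, so it fails to converge.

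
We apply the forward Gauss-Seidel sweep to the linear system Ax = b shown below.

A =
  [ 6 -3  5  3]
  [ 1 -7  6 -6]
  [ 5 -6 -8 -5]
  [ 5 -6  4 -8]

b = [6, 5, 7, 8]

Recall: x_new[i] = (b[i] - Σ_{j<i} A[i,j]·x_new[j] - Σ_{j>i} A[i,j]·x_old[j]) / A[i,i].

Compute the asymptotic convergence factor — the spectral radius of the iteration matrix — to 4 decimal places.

1.2795

Let D = diag(6, -7, -8, -8); L, U the strict triangles.
T_GS = -(D+L)⁻¹U: row 0 first, T[0,1] = -(-3)/(6) = +0.5000; later rows by forward substitution.
  T[0,:] = [+0.0000  +0.5000  -0.8333  -0.5000]
  T[1,:] = [+0.0000  +0.0714  +0.7381  -0.9286]
  T[2,:] = [+0.0000  +0.2589  -1.0744  -0.2411]
  T[3,:] = [+0.0000  +0.3884  -1.6116  +0.2634]
|roots of det(T-λI)|: 1.2795, 0.3617, 0.3617, 0.0000.
spectral radius ρ = 1.2795; 1.2795 > 1, so it fails to converge.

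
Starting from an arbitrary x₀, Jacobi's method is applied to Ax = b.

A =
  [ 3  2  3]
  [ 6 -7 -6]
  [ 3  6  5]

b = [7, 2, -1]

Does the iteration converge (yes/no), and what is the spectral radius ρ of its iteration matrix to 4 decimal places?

Let D = diag(3, -7, 5); L, U the strict triangles.
Jacobi T = -D⁻¹(L+U): T[0,1] = -(2)/(3) = -0.6667; T[0,0] = 0.
  T[0,:] = [+0.0000 -0.6667 -1.0000]
  T[1,:] = [+0.8571 +0.0000 -0.8571]
  T[2,:] = [-0.6000 -1.2000 +0.0000]
|roots of det(T-λI)|: 1.2647, 0.7364, 0.7364.
ρ(T) = max|λ| = 1.2647; 1.2647 > 1, so it fails to converge.

no, ρ = 1.2647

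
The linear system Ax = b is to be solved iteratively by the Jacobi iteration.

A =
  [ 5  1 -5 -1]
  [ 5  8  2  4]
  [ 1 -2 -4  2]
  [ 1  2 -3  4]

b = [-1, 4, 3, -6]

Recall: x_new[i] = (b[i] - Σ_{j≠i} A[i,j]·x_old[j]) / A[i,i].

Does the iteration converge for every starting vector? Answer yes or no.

Split A = D + L + U, D = diag(5, 8, -4, 4).
Jacobi: T = -D⁻¹(L+U), T[0,3] = -(-1)/(5) = +0.2000; T[0,0] = 0.
  T[0,:] = [+0.0000, -0.2000, +1.0000, +0.2000]
  T[1,:] = [-0.6250, +0.0000, -0.2500, -0.5000]
  T[2,:] = [+0.2500, -0.5000, +0.0000, +0.5000]
  T[3,:] = [-0.2500, -0.5000, +0.7500, +0.0000]
|roots of det(T-λI)|: 1.2391, 0.5835, 0.5000, 0.1556.
ρ = 1.2391; 1.2391 > 1, so it fails to converge.

no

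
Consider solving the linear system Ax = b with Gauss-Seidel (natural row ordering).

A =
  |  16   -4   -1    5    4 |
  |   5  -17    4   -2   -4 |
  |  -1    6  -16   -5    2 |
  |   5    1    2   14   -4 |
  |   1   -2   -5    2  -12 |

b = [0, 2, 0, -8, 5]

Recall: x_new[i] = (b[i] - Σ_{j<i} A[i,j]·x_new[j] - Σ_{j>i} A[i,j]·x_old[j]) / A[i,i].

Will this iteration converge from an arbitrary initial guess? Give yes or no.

yes

Write A = D+L+U with D = diag(16, -17, -16, 14, -12).
GS T = -(D+L)⁻¹U: row 0 first, T[0,3] = -(5)/(16) = -0.3125; later rows by forward substitution.
  T[0,:] = [+0.0000, +0.2500, +0.0625, -0.3125, -0.2500]
  T[1,:] = [+0.0000, +0.0735, +0.2537, -0.2096, -0.3088]
  T[2,:] = [+0.0000, +0.0119, +0.0912, -0.3716, +0.0248]
  T[3,:] = [+0.0000, -0.0962, -0.0535, +0.1797, +0.3935]
  T[4,:] = [+0.0000, -0.0124, -0.0840, +0.1936, +0.0859]
|roots of det(T-λI)|: 0.5634, 0.1580, 0.1580, 0.0311, 0.0000.
spectral radius ρ = 0.5634; 0.5634 < 1, so it converges for any x₀.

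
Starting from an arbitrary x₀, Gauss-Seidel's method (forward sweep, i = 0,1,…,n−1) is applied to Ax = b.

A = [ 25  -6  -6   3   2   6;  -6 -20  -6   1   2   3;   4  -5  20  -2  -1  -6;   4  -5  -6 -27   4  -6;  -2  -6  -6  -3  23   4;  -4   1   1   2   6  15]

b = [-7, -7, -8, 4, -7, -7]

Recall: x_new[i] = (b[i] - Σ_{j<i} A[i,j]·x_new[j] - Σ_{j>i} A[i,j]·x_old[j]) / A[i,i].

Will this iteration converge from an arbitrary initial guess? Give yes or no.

yes

Let D = diag(25, -20, 20, -27, 23, 15); L, U the strict triangles.
T_GS = -(D+L)⁻¹U: row 0 first, T[0,2] = -(-6)/(25) = +0.2400; later rows by forward substitution.
  T[0,:] = [+0.0000 +0.2400 +0.2400 -0.1200 -0.0800 -0.2400]
  T[1,:] = [+0.0000 -0.0720 -0.3720 +0.0860 +0.1240 +0.2220]
  T[2,:] = [+0.0000 -0.0660 -0.1410 +0.1455 +0.0970 +0.4035]
  T[3,:] = [+0.0000 +0.0636 +0.1358 -0.0660 +0.0918 -0.3886]
  T[4,:] = [+0.0000 -0.0068 -0.0952 +0.0413 +0.0627 -0.0823]
  T[5,:] = [+0.0000 +0.0675 +0.1182 -0.0552 -0.0734 -0.0210]
eigenvalue magnitudes: 0.5217, 0.1708, 0.1148, 0.1148, 0.0421, 0.0000.
ρ = 0.5217; 0.5217 < 1: convergent.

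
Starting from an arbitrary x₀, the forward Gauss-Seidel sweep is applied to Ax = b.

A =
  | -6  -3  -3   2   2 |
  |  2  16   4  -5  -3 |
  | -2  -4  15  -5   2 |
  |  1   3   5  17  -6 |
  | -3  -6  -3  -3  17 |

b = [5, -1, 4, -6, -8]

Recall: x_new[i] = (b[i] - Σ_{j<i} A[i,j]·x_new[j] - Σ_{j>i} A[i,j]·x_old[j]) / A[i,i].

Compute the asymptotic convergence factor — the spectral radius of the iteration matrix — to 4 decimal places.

Write A = D+L+U with D = diag(-6, 16, 15, 17, 17).
GS T = -(D+L)⁻¹U: row 0 first, T[0,1] = -(-3)/(-6) = -0.5000; later rows by forward substitution.
  T[0,:] = [+0.0000  -0.5000  -0.5000  +0.3333  +0.3333]
  T[1,:] = [+0.0000  +0.0625  -0.1875  +0.2708  +0.1458]
  T[2,:] = [+0.0000  -0.0500  -0.1167  +0.4500  -0.0500]
  T[3,:] = [+0.0000  +0.0331  +0.0968  -0.1998  +0.3223]
  T[4,:] = [+0.0000  -0.0692  -0.1579  +0.1986  +0.1583]
eigenvalue magnitudes: 0.5410, 0.2091, 0.2091, 0.1098, 0.0000.
ρ = 0.5410; 0.5410 < 1: convergent.

0.5410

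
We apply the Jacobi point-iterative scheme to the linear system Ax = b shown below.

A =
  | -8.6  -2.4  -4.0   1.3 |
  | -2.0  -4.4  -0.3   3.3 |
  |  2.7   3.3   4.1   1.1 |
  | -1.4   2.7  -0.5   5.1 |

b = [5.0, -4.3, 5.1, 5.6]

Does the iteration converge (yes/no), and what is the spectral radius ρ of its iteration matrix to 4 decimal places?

Write A = D+L+U with D = diag(-8.6, -4.4, 4.1, 5.1).
T_J = -D⁻¹(L+U): T[3,1] = -(2.7)/(5.1) = -0.5294; T[3,3] = 0.
  T[0,:] = [+0.0000 -0.2791 -0.4651 +0.1512]
  T[1,:] = [-0.4545 +0.0000 -0.0682 +0.7500]
  T[2,:] = [-0.6585 -0.8049 +0.0000 -0.2683]
  T[3,:] = [+0.2745 -0.5294 +0.0980 +0.0000]
|λ(T)| sorted: 0.8546, 0.6875, 0.6875, 0.6035.
ρ = 0.8546; 0.8546 < 1 ⇒ converges.

yes, ρ = 0.8546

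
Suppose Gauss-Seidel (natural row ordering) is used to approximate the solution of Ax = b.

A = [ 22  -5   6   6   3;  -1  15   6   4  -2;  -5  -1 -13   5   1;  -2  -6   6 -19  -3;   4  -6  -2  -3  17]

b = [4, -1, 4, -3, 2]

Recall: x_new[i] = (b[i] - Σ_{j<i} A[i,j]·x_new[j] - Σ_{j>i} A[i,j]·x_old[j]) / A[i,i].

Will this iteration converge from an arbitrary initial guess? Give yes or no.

yes

Diagonal D = diag(22, 15, -13, -19, 17); L, U strict lower/upper.
T_GS = -(D+L)⁻¹U: row 0 first, T[0,1] = -(-5)/(22) = +0.2273; later rows by forward substitution.
  T[0,:] = [+0.0000, +0.2273, -0.2727, -0.2727, -0.1364]
  T[1,:] = [+0.0000, +0.0152, -0.4182, -0.2848, +0.1242]
  T[2,:] = [+0.0000, -0.0886, +0.1371, +0.5114, +0.1198]
  T[3,:] = [+0.0000, -0.0567, +0.2040, +0.2802, -0.1449]
  T[4,:] = [+0.0000, -0.0686, -0.0313, +0.0732, +0.0645]
eigenvalue magnitudes: 0.6119, 0.1586, 0.1586, 0.0844, 0.0000.
spectral radius ρ = 0.6119; 0.6119 < 1 ⇒ converges.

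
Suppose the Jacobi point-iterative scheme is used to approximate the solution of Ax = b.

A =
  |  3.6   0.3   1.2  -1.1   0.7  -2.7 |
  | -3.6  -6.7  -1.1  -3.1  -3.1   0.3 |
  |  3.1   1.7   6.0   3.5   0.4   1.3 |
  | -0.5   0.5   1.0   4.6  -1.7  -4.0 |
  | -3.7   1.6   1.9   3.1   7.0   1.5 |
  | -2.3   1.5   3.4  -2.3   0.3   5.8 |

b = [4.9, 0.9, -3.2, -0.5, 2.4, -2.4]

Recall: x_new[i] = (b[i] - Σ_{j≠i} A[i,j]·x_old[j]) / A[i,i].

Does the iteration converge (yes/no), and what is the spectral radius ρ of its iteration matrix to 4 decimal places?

no, ρ = 1.3711

A = D + L + U where D = diag(3.6, -6.7, 6, 4.6, 7, 5.8).
Jacobi: T = -D⁻¹(L+U), T[5,1] = -(1.5)/(5.8) = -0.2586; T[5,5] = 0.
  T[0,:] = [+0.0000, -0.0833, -0.3333, +0.3056, -0.1944, +0.7500]
  T[1,:] = [-0.5373, +0.0000, -0.1642, -0.4627, -0.4627, +0.0448]
  T[2,:] = [-0.5167, -0.2833, +0.0000, -0.5833, -0.0667, -0.2167]
  T[3,:] = [+0.1087, -0.1087, -0.2174, +0.0000, +0.3696, +0.8696]
  T[4,:] = [+0.5286, -0.2286, -0.2714, -0.4429, +0.0000, -0.2143]
  T[5,:] = [+0.3966, -0.2586, -0.5862, +0.3966, -0.0517, +0.0000]
|roots of det(T-λI)|: 1.3711, 0.8561, 0.8561, 0.4416, 0.4416, 0.2031.
ρ = 1.3711; 1.3711 > 1 ⇒ diverges.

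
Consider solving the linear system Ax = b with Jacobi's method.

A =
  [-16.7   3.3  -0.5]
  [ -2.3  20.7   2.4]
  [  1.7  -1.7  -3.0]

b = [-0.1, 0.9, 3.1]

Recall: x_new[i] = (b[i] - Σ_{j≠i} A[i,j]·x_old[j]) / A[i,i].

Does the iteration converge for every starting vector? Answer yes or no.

Diagonal D = diag(-16.7, 20.7, -3); L, U strict lower/upper.
Jacobi: T = -D⁻¹(L+U), T[0,1] = -(3.3)/(-16.7) = +0.1976; T[0,0] = 0.
  T[0,:] = [+0.0000, +0.1976, -0.0299]
  T[1,:] = [+0.1111, +0.0000, -0.1159]
  T[2,:] = [+0.5667, -0.5667, +0.0000]
eigenvalue magnitudes: 0.3240, 0.1851, 0.1851.
ρ(T) = max|λ| = 0.3240; 0.3240 < 1: convergent.

yes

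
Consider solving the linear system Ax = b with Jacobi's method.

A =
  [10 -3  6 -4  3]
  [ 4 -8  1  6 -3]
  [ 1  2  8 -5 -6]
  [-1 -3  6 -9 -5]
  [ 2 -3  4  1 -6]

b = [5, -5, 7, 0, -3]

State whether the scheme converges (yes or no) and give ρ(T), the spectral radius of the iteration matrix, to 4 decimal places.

no, ρ = 1.1304

Write A = D+L+U with D = diag(10, -8, 8, -9, -6).
T_J = -D⁻¹(L+U): T[3,2] = -(6)/(-9) = +0.6667; T[3,3] = 0.
  T[0,:] = [+0.0000  +0.3000  -0.6000  +0.4000  -0.3000]
  T[1,:] = [+0.5000  +0.0000  +0.1250  +0.7500  -0.3750]
  T[2,:] = [-0.1250  -0.2500  +0.0000  +0.6250  +0.7500]
  T[3,:] = [-0.1111  -0.3333  +0.6667  +0.0000  -0.5556]
  T[4,:] = [+0.3333  -0.5000  +0.6667  +0.1667  +0.0000]
|λ(T)| sorted: 1.1304, 0.8963, 0.5180, 0.5180, 0.2753.
ρ = 1.1304; 1.1304 > 1, so it fails to converge.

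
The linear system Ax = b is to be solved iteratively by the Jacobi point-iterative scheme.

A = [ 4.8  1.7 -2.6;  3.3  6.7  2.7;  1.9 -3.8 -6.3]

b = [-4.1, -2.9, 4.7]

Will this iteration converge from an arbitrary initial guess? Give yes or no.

yes

A = D + L + U where D = diag(4.8, 6.7, -6.3).
Jacobi T = -D⁻¹(L+U): T[1,2] = -(2.7)/(6.7) = -0.4030; T[1,1] = 0.
  T[0,:] = [+0.0000 -0.3542 +0.5417]
  T[1,:] = [-0.4925 +0.0000 -0.4030]
  T[2,:] = [+0.3016 -0.6032 +0.0000]
moduli |λ_i(T)| = 0.8988, 0.4764, 0.4764.
spectral radius ρ = 0.8988; 0.8988 < 1: convergent.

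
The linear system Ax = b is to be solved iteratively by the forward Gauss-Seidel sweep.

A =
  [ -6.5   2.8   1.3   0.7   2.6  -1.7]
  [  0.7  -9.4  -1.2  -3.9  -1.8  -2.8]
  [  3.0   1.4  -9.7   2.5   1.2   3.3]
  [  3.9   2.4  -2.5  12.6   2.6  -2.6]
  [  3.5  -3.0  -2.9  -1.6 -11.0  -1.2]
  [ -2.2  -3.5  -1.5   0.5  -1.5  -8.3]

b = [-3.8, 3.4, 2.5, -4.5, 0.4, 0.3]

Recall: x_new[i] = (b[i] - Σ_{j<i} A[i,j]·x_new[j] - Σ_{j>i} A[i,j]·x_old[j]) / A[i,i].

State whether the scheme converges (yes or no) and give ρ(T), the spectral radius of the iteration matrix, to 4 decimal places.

Split A = D + L + U, D = diag(-6.5, -9.4, -9.7, 12.6, -11, -8.3).
Gauss-Seidel: T = -(D+L)⁻¹U, row 0 first, T[0,1] = -(2.8)/(-6.5) = +0.4308; later rows by forward substitution.
  T[0,:] = [+0.0000  +0.4308  +0.2000  +0.1077  +0.4000  -0.2615]
  T[1,:] = [+0.0000  +0.0321  -0.1128  -0.4069  -0.1617  -0.3173]
  T[2,:] = [+0.0000  +0.1379  +0.0456  +0.2323  +0.2241  +0.2135]
  T[3,:] = [+0.0000  -0.1121  -0.0314  +0.0903  -0.2549  +0.3901]
  T[4,:] = [+0.0000  +0.1083  +0.0869  +0.0709  +0.1494  -0.2188]
  T[5,:] = [+0.0000  -0.1789  -0.0313  +0.0937  -0.1207  +0.2276]
|λ(T)| sorted: 0.6255, 0.1991, 0.1991, 0.0951, 0.0359, 0.0000.
ρ(T) = max|λ| = 0.6255; 0.6255 < 1, so it converges for any x₀.

yes, ρ = 0.6255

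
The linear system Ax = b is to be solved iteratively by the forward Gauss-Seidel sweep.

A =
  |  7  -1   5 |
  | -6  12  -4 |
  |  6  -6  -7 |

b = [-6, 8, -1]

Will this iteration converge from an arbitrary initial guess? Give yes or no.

yes

Diagonal D = diag(7, 12, -7); L, U strict lower/upper.
Gauss-Seidel: T = -(D+L)⁻¹U, row 0 first, T[0,1] = -(-1)/(7) = +0.1429; later rows by forward substitution.
  T[0,:] = [+0.0000 +0.1429 -0.7143]
  T[1,:] = [+0.0000 +0.0714 -0.0238]
  T[2,:] = [+0.0000 +0.0612 -0.5918]
|eigenvalues of T|: 0.5896, 0.0692, 0.0000.
ρ(T) = max|λ| = 0.5896; 0.5896 < 1 ⇒ converges.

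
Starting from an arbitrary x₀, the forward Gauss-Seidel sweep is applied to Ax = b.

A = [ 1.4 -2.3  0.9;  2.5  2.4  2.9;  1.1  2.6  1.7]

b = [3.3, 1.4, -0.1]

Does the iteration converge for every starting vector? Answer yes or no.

no

Write A = D+L+U with D = diag(1.4, 2.4, 1.7).
Gauss-Seidel: T = -(D+L)⁻¹U, row 0 first, T[0,1] = -(-2.3)/(1.4) = +1.6429; later rows by forward substitution.
  T[0,:] = [+0.0000 +1.6429 -0.6429]
  T[1,:] = [+0.0000 -1.7113 -0.5387]
  T[2,:] = [+0.0000 +1.5543 +1.2398]
|λ(T)| sorted: 1.3933, 0.9219, 0.0000.
ρ(T) = max|λ| = 1.3933; 1.3933 > 1 ⇒ diverges.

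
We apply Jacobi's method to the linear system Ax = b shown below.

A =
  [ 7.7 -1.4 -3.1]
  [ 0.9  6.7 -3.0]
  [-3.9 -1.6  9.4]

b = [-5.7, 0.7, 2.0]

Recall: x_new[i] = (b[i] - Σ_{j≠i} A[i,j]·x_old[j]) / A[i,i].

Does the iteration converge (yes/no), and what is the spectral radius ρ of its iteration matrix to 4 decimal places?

yes, ρ = 0.5162

A = D + L + U where D = diag(7.7, 6.7, 9.4).
Jacobi: T = -D⁻¹(L+U), T[2,0] = -(-3.9)/(9.4) = +0.4149; T[2,2] = 0.
  T[0,:] = [+0.0000 +0.1818 +0.4026]
  T[1,:] = [-0.1343 +0.0000 +0.4478]
  T[2,:] = [+0.4149 +0.1702 +0.0000]
|λ(T)| sorted: 0.5162, 0.3959, 0.1202.
spectral radius ρ = 0.5162; 0.5162 < 1 ⇒ converges.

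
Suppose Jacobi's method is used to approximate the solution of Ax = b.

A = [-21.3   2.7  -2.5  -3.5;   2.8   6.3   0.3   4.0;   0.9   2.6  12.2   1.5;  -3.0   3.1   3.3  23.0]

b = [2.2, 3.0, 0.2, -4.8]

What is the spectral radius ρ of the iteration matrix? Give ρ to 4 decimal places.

Write A = D+L+U with D = diag(-21.3, 6.3, 12.2, 23).
Jacobi: T = -D⁻¹(L+U), T[2,3] = -(1.5)/(12.2) = -0.1230; T[2,2] = 0.
  T[0,:] = [+0.0000 +0.1268 -0.1174 -0.1643]
  T[1,:] = [-0.4444 +0.0000 -0.0476 -0.6349]
  T[2,:] = [-0.0738 -0.2131 +0.0000 -0.1230]
  T[3,:] = [+0.1304 -0.1348 -0.1435 +0.0000]
eigenvalue magnitudes: 0.4149, 0.3484, 0.3484, 0.0163.
spectral radius ρ = 0.4149; 0.4149 < 1: convergent.

0.4149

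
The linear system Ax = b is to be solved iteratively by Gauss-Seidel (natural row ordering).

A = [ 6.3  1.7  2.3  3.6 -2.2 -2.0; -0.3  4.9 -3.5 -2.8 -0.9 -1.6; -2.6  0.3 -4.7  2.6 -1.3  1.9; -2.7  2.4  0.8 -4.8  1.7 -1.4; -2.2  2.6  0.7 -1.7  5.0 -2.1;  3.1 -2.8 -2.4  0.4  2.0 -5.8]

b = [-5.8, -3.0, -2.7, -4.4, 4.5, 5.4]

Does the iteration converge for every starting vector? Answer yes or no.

Write A = D+L+U with D = diag(6.3, 4.9, -4.7, -4.8, 5, -5.8).
Gauss-Seidel: T = -(D+L)⁻¹U, row 0 first, T[0,4] = -(-2.2)/(6.3) = +0.3492; later rows by forward substitution.
  T[0,:] = [+0.0000 -0.2698 -0.3651 -0.5714 +0.3492 +0.3175]
  T[1,:] = [+0.0000 -0.0165 +0.6919 +0.5364 +0.2051 +0.3460]
  T[2,:] = [+0.0000 +0.1482 +0.2461 +0.9035 -0.4567 +0.2507]
  T[3,:] = [+0.0000 +0.1682 +0.5923 +0.7402 +0.1842 -0.2555]
  T[4,:] = [+0.0000 -0.0737 -0.3535 -0.4052 +0.1736 +0.2578]
  T[5,:] = [+0.0000 -0.2114 -0.7121 -1.0269 +0.3492 -0.0298]
moduli |λ_i(T)| = 1.4641, 0.4020, 0.3540, 0.2017, 0.2017, 0.0000.
ρ = 1.4641; 1.4641 > 1: divergent.

no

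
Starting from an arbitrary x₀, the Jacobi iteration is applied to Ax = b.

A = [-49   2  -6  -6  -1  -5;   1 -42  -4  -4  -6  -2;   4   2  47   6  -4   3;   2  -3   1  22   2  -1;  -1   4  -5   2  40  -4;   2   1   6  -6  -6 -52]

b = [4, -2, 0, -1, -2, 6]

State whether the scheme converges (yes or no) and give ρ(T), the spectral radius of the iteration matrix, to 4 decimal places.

Let D = diag(-49, -42, 47, 22, 40, -52); L, U the strict triangles.
Jacobi T = -D⁻¹(L+U): T[0,5] = -(-5)/(-49) = -0.1020; T[0,0] = 0.
  T[0,:] = [+0.0000, +0.0408, -0.1224, -0.1224, -0.0204, -0.1020]
  T[1,:] = [+0.0238, +0.0000, -0.0952, -0.0952, -0.1429, -0.0476]
  T[2,:] = [-0.0851, -0.0426, +0.0000, -0.1277, +0.0851, -0.0638]
  T[3,:] = [-0.0909, +0.1364, -0.0455, +0.0000, -0.0909, +0.0455]
  T[4,:] = [+0.0250, -0.1000, +0.1250, -0.0500, +0.0000, +0.1000]
  T[5,:] = [+0.0385, +0.0192, +0.1154, -0.1154, -0.1154, +0.0000]
moduli |λ_i(T)| = 0.2447, 0.1695, 0.1695, 0.1296, 0.1296, 0.0675.
ρ = 0.2447; 0.2447 < 1 ⇒ converges.

yes, ρ = 0.2447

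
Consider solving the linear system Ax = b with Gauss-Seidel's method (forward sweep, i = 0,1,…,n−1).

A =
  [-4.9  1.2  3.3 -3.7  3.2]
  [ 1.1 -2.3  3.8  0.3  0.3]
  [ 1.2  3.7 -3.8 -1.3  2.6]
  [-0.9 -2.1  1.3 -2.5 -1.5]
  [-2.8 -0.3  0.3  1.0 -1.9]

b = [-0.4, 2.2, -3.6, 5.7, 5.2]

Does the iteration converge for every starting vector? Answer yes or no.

A = D + L + U where D = diag(-4.9, -2.3, -3.8, -2.5, -1.9).
T_GS = -(D+L)⁻¹U: row 0 first, T[0,1] = -(1.2)/(-4.9) = +0.2449; later rows by forward substitution.
  T[0,:] = [+0.0000, +0.2449, +0.6735, -0.7551, +0.6531]
  T[1,:] = [+0.0000, +0.1171, +1.9743, -0.2307, +0.4428]
  T[2,:] = [+0.0000, +0.1914, +2.1350, -0.8052, +1.3216]
  T[3,:] = [+0.0000, -0.0870, -0.7906, +0.0469, -0.5198]
  T[4,:] = [+0.0000, -0.3950, -1.3832, +1.0468, -1.0972]
|λ(T)| sorted: 1.5091, 0.4687, 0.4160, 0.4160, 0.0000.
ρ = 1.5091; 1.5091 > 1, so it fails to converge.

no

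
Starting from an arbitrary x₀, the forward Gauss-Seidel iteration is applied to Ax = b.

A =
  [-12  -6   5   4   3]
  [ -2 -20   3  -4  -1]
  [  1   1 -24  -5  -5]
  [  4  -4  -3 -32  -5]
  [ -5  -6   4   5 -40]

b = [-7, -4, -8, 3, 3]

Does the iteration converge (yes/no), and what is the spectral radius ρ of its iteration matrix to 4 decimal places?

yes, ρ = 0.2087

Diagonal D = diag(-12, -20, -24, -32, -40); L, U strict lower/upper.
T_GS = -(D+L)⁻¹U: row 0 first, T[0,2] = -(5)/(-12) = +0.4167; later rows by forward substitution.
  T[0,:] = [+0.0000 -0.5000 +0.4167 +0.3333 +0.2500]
  T[1,:] = [+0.0000 +0.0500 +0.1083 -0.2333 -0.0750]
  T[2,:] = [+0.0000 -0.0187 +0.0219 -0.2042 -0.2010]
  T[3,:] = [+0.0000 -0.0670 +0.0365 +0.0900 -0.0968]
  T[4,:] = [+0.0000 +0.0448 -0.0616 -0.0158 -0.0522]
eigenvalue magnitudes: 0.2087, 0.1463, 0.1000, 0.1000, 0.0000.
ρ = 0.2087; 0.2087 < 1, so it converges for any x₀.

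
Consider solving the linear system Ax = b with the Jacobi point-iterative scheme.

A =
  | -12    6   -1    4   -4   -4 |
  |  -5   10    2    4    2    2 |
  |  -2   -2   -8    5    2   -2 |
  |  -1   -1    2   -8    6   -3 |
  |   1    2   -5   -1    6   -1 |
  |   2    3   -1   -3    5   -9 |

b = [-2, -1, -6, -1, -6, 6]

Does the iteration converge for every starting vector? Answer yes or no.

no

Diagonal D = diag(-12, 10, -8, -8, 6, -9); L, U strict lower/upper.
Jacobi T = -D⁻¹(L+U): T[1,0] = -(-5)/(10) = +0.5000; T[1,1] = 0.
  T[0,:] = [+0.0000, +0.5000, -0.0833, +0.3333, -0.3333, -0.3333]
  T[1,:] = [+0.5000, +0.0000, -0.2000, -0.4000, -0.2000, -0.2000]
  T[2,:] = [-0.2500, -0.2500, +0.0000, +0.6250, +0.2500, -0.2500]
  T[3,:] = [-0.1250, -0.1250, +0.2500, +0.0000, +0.7500, -0.3750]
  T[4,:] = [-0.1667, -0.3333, +0.8333, +0.1667, +0.0000, +0.1667]
  T[5,:] = [+0.2222, +0.3333, -0.1111, -0.3333, +0.5556, +0.0000]
moduli |λ_i(T)| = 1.2260, 0.7582, 0.7582, 0.4181, 0.4181, 0.4155.
spectral radius ρ = 1.2260; 1.2260 > 1 ⇒ diverges.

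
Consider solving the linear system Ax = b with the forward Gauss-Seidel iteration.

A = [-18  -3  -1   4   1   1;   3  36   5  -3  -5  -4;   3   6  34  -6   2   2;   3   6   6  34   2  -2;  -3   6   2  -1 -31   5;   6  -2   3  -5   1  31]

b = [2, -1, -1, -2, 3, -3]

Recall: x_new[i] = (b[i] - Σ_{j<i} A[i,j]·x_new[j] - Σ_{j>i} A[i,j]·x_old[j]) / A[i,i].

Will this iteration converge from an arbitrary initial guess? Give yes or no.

yes

Let D = diag(-18, 36, 34, 34, -31, 31); L, U the strict triangles.
Gauss-Seidel: T = -(D+L)⁻¹U, row 0 first, T[0,5] = -(1)/(-18) = +0.0556; later rows by forward substitution.
  T[0,:] = [+0.0000  -0.1667  -0.0556  +0.2222  +0.0556  +0.0556]
  T[1,:] = [+0.0000  +0.0139  -0.1343  +0.0648  +0.1343  +0.1065]
  T[2,:] = [+0.0000  +0.0123  +0.0286  +0.1454  -0.0874  -0.0825]
  T[3,:] = [+0.0000  +0.0101  +0.0235  -0.0567  -0.0720  +0.0497]
  T[4,:] = [+0.0000  +0.0193  -0.0195  +0.0023  +0.0173  +0.1696]
  T[5,:] = [+0.0000  +0.0330  +0.0038  -0.0621  -0.0058  +0.0066]
|eigenvalues of T|: 0.1601, 0.1179, 0.1179, 0.0581, 0.0581, 0.0000.
ρ = 0.1601; 0.1601 < 1, so it converges for any x₀.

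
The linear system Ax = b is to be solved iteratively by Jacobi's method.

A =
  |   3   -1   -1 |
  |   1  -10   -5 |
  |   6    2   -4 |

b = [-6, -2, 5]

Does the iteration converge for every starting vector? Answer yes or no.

A = D + L + U where D = diag(3, -10, -4).
T_J = -D⁻¹(L+U): T[1,0] = -(1)/(-10) = +0.1000; T[1,1] = 0.
  T[0,:] = [+0.0000  +0.3333  +0.3333]
  T[1,:] = [+0.1000  +0.0000  -0.5000]
  T[2,:] = [+1.5000  +0.5000  +0.0000]
eigenvalue magnitudes: 0.7666, 0.5517, 0.5517.
ρ(T) = max|λ| = 0.7666; 0.7666 < 1, so it converges for any x₀.

yes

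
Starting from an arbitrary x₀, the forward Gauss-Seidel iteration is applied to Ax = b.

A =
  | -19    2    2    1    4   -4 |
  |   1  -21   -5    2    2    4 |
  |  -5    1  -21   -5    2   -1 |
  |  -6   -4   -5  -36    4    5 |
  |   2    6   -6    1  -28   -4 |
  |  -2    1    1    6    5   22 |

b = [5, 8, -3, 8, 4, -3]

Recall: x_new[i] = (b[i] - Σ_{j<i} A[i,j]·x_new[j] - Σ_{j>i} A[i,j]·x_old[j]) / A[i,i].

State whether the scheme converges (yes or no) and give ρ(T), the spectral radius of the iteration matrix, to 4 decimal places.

Split A = D + L + U, D = diag(-19, -21, -21, -36, -28, 22).
GS T = -(D+L)⁻¹U: row 0 first, T[0,2] = -(2)/(-19) = +0.1053; later rows by forward substitution.
  T[0,:] = [+0.0000  +0.1053  +0.1053  +0.0526  +0.2105  -0.2105]
  T[1,:] = [+0.0000  +0.0050  -0.2331  +0.0977  +0.1053  +0.1805]
  T[2,:] = [+0.0000  -0.0248  -0.0362  -0.2460  +0.0501  +0.0111]
  T[3,:] = [+0.0000  -0.0147  +0.0134  +0.0145  +0.0574  +0.1524]
  T[4,:] = [+0.0000  +0.0134  -0.0342  +0.0779  +0.0289  -0.1162]
  T[5,:] = [+0.0000  +0.0114  +0.0259  -0.0102  -0.0101  -0.0430]
eigenvalue magnitudes: 0.1787, 0.1100, 0.1100, 0.0949, 0.0420, 0.0000.
ρ = 0.1787; 0.1787 < 1 ⇒ converges.

yes, ρ = 0.1787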